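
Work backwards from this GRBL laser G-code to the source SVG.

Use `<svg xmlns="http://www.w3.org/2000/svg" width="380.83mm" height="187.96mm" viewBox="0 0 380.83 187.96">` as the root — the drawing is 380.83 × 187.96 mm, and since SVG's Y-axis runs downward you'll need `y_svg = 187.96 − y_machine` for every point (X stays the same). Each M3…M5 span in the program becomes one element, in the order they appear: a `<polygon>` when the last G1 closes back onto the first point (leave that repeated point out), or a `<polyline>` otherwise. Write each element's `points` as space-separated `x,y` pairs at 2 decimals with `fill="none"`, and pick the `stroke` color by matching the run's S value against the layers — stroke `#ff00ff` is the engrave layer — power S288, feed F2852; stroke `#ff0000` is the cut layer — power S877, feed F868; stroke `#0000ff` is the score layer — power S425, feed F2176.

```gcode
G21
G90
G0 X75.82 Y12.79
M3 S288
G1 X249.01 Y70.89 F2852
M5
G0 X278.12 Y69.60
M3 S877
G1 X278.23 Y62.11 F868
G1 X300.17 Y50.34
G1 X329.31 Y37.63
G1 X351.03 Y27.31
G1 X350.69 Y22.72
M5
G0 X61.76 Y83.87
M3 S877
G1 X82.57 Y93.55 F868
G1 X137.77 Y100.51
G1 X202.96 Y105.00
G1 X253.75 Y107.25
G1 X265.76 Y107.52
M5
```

<svg xmlns="http://www.w3.org/2000/svg" width="380.83mm" height="187.96mm" viewBox="0 0 380.83 187.96">
  <polyline points="75.82,175.17 249.01,117.07" fill="none" stroke="#ff00ff"/>
  <polyline points="278.12,118.36 278.23,125.85 300.17,137.62 329.31,150.33 351.03,160.65 350.69,165.24" fill="none" stroke="#ff0000"/>
  <polyline points="61.76,104.09 82.57,94.41 137.77,87.45 202.96,82.96 253.75,80.71 265.76,80.44" fill="none" stroke="#ff0000"/>
</svg>

Each laser-on run becomes one SVG element. Flip Y back into SVG space with y_svg = 187.96 − y_machine.

Run 1: the run's S288 means `#ff00ff` (engrave). The run is open, so emit a `<polyline>` with points (Y-flipped): 75.82,175.17 249.01,117.07.

Run 2: S877 ⇒ cut layer `#ff0000`. The run is open, so emit a `<polyline>` with points (Y-flipped): 278.12,118.36 278.23,125.85 300.17,137.62 329.31,150.33 351.03,160.65 350.69,165.24.

Run 3: power S877 maps to stroke `#ff0000` (cut). The run is open, so emit a `<polyline>` with points (Y-flipped): 61.76,104.09 82.57,94.41 137.77,87.45 202.96,82.96 253.75,80.71 265.76,80.44.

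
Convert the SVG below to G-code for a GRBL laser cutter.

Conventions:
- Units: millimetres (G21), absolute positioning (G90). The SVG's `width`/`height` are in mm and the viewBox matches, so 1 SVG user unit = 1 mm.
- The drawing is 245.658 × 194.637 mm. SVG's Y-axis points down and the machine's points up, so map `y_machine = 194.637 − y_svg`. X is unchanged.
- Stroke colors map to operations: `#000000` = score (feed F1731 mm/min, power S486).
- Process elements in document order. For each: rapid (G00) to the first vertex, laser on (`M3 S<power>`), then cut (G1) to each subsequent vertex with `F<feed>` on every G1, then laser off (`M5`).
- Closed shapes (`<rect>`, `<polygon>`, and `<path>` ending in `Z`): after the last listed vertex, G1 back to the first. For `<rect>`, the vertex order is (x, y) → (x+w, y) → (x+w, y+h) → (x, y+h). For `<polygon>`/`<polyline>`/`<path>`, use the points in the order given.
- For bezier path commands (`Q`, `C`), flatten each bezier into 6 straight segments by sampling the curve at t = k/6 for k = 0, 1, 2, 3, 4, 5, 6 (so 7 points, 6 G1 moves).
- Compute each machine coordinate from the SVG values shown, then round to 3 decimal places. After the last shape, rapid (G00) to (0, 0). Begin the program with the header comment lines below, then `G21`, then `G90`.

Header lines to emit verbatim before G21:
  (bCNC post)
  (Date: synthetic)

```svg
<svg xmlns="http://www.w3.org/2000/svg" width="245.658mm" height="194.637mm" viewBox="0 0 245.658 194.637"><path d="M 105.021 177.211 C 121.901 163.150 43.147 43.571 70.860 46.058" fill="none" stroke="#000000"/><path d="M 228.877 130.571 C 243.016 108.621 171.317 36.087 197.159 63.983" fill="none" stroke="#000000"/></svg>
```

viewBox `0 0 245.658 194.637` with mm width/height → 1 unit = 1 mm. Flip: y_m = 194.637 − y_svg.

**Shape 1** — `<path>` cubic bezier, stroke `#000000` → score (S486, F1731). Control points (SVG): P0=(105.021,177.211), P1=(121.901,163.150), P2=(43.147,43.571), P3=(70.860,46.058); sampled at t=k/6. Machine vertices: (105.021,17.426) → (106.427,32.196) → (97.508,58.231) → (83.878,89.208) → (71.151,118.806) → (64.940,140.704) → (70.860,148.579). Open path.

**Shape 2** — `<path>` cubic bezier, stroke `#000000` → score (S486, F1731). Control points (SVG): P0=(228.877,130.571), P1=(243.016,108.621), P2=(171.317,36.087), P3=(197.159,63.983); sampled at t=k/6. Machine vertices: (228.877,64.066) → (229.642,78.557) → (221.195,97.284) → (208.629,116.052) → (197.039,130.666) → (191.517,136.932) → (197.159,130.654). Open path.

(bCNC post)
(Date: synthetic)
G21
G90
G00 X105.021 Y17.426
M3 S486
G1 X106.427 Y32.196 F1731
G1 X97.508 Y58.231 F1731
G1 X83.878 Y89.208 F1731
G1 X71.151 Y118.806 F1731
G1 X64.940 Y140.704 F1731
G1 X70.860 Y148.579 F1731
M5
G00 X228.877 Y64.066
M3 S486
G1 X229.642 Y78.557 F1731
G1 X221.195 Y97.284 F1731
G1 X208.629 Y116.052 F1731
G1 X197.039 Y130.666 F1731
G1 X191.517 Y136.932 F1731
G1 X197.159 Y130.654 F1731
M5
G00 X0.000 Y0.000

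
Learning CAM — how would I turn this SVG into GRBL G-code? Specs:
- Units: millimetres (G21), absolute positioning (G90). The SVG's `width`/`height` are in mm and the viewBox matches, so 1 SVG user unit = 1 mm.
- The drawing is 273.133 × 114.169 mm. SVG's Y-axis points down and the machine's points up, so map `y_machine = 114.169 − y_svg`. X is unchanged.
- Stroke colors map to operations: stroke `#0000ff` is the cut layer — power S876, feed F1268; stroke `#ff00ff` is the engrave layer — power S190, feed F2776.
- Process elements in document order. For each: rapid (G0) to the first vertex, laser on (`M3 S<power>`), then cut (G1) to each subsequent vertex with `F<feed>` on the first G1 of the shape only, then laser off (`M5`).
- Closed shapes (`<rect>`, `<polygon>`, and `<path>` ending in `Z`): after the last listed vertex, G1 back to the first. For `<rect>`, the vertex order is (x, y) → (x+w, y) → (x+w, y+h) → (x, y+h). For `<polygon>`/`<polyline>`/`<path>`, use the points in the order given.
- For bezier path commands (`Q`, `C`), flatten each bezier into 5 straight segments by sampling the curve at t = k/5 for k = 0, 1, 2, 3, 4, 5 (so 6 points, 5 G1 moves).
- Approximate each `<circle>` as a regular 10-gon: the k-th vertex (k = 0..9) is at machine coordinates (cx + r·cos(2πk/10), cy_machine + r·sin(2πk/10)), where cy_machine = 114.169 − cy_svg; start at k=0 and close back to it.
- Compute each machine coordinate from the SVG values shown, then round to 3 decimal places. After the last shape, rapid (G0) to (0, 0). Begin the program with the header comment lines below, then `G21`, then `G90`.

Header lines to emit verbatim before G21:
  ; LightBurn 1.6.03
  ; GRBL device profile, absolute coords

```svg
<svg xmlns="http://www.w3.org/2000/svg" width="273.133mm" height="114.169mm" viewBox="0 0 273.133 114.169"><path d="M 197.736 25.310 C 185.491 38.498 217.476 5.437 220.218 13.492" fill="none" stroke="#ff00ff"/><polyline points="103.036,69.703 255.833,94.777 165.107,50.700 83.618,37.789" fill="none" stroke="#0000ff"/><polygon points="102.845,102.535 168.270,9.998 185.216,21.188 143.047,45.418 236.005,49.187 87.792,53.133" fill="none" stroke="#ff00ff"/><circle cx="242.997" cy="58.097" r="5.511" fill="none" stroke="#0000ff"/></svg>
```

; LightBurn 1.6.03
; GRBL device profile, absolute coords
G21
G90
G0 X197.736 Y88.859
M3 S190
G1 X195.109 Y85.797 F2776
G1 X199.570 Y89.642
G1 X207.593 Y96.199
G1 X215.651 Y101.275
G1 X220.218 Y100.677
M5
G0 X103.036 Y44.466
M3 S876
G1 X255.833 Y19.392 F1268
G1 X165.107 Y63.469
G1 X83.618 Y76.380
M5
G0 X102.845 Y11.634
M3 S190
G1 X168.270 Y104.171 F2776
G1 X185.216 Y92.981
G1 X143.047 Y68.751
G1 X236.005 Y64.982
G1 X87.792 Y61.036
G1 X102.845 Y11.634
M5
G0 X248.508 Y56.072
M3 S876
G1 X247.455 Y59.311 F1268
G1 X244.700 Y61.313
G1 X241.294 Y61.313
G1 X238.539 Y59.311
G1 X237.486 Y56.072
G1 X238.539 Y52.833
G1 X241.294 Y50.831
G1 X244.700 Y50.831
G1 X247.455 Y52.833
G1 X248.508 Y56.072
M5
G0 X0.000 Y0.000

viewBox `0 0 273.133 114.169` with mm width/height → 1 unit = 1 mm. Flip: y_m = 114.169 − y_svg.

**Shape 1** — `<path>` cubic bezier, stroke `#ff00ff` → engrave (S190, F2776). Control points (SVG): P0=(197.736,25.310), P1=(185.491,38.498), P2=(217.476,5.437), P3=(220.218,13.492); sampled at t=k/5. Machine vertices: (197.736,88.859) → (195.109,85.797) → (199.570,89.642) → (207.593,96.199) → (215.651,101.275) → (220.218,100.677). Open path.

**Shape 2** — `<polyline>` open polyline, stroke `#0000ff` → cut (S876, F1268). Machine vertices: (103.036,44.466) → (255.833,19.392) → (165.107,63.469) → (83.618,76.380). Open path.

**Shape 3** — `<polygon>` closed polygon, stroke `#ff00ff` → engrave (S190, F2776). Machine vertices: (102.845,11.634) → (168.270,104.171) → (185.216,92.981) → (143.047,68.751) → (236.005,64.982) → (87.792,61.036) → (102.845,11.634). Closed: final G1 returns to the first vertex.

**Shape 4** — `<circle>` circle, stroke `#0000ff` → cut (S876, F1268). Machine vertices: (248.508,56.072) → (247.455,59.311) → (244.700,61.313) → (241.294,61.313) → (238.539,59.311) → (237.486,56.072) → (238.539,52.833) → (241.294,50.831) → (244.700,50.831) → (247.455,52.833) → (248.508,56.072). Closed: final G1 returns to the first vertex.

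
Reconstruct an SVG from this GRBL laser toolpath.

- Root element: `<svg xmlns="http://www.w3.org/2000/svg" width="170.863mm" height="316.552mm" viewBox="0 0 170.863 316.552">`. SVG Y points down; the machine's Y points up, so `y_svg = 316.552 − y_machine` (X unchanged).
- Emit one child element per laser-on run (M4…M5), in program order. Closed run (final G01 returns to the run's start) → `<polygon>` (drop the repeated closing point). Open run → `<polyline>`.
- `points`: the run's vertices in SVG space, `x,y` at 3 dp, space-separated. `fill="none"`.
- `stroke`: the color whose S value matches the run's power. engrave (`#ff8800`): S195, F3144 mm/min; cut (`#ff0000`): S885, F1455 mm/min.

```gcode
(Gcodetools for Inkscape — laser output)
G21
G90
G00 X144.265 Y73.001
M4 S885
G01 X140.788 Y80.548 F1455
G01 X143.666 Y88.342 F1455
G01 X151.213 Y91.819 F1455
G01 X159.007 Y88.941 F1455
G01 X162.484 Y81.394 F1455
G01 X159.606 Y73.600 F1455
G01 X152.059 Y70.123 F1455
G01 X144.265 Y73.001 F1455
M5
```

Machine Y-up, SVG Y-down with viewBox height 316.552, so y_svg = 316.552 − y_machine; X carries over. Every run uses S885, so all elements get stroke `#ff0000` (cut).

Run 1: The run returns to its start, so emit a `<polygon>` with points (Y-flipped): 144.265,243.551 140.788,236.004 143.666,228.210 151.213,224.733 159.007,227.611 162.484,235.158 159.606,242.952 152.059,246.429.

<svg xmlns="http://www.w3.org/2000/svg" width="170.863mm" height="316.552mm" viewBox="0 0 170.863 316.552">
  <polygon points="144.265,243.551 140.788,236.004 143.666,228.210 151.213,224.733 159.007,227.611 162.484,235.158 159.606,242.952 152.059,246.429" fill="none" stroke="#ff0000"/>
</svg>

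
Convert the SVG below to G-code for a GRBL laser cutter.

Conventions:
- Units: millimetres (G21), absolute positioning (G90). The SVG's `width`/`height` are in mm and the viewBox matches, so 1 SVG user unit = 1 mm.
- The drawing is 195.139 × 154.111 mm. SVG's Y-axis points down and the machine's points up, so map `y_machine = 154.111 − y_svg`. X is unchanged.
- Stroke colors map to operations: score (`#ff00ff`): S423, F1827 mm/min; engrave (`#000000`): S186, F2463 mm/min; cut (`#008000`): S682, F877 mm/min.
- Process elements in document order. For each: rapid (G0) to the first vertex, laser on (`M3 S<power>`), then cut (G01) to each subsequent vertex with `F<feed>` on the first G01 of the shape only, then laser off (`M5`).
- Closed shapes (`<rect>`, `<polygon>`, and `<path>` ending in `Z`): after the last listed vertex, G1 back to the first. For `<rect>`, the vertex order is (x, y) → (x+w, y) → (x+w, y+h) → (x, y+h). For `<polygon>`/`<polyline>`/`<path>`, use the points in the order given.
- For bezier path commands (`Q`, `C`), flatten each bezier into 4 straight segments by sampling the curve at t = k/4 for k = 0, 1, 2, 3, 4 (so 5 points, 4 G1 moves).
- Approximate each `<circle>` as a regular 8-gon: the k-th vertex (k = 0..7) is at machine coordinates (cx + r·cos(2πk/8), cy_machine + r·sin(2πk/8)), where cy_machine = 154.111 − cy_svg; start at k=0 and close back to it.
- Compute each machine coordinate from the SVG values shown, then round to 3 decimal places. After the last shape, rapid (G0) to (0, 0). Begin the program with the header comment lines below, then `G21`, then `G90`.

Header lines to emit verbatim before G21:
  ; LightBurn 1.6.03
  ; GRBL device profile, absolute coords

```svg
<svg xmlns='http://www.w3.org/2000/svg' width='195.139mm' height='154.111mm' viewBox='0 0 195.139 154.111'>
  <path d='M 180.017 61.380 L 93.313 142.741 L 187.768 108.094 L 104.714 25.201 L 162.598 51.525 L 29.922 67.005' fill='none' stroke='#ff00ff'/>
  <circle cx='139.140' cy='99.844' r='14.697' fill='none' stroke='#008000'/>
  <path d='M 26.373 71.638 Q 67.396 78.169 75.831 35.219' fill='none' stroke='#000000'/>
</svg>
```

1 u = 1 mm; y_m = 154.111 − y.

[1] `<path>` open polyline, #ff00ff→score S423 F1827: (180.017,92.731) → (93.313,11.370) → (187.768,46.017) → (104.714,128.910) → (162.598,102.586) → (29.922,87.106)

[2] `<circle>` circle, #008000→cut S682 F877: (153.837,54.267) → (149.532,64.659) → (139.140,68.964) → (128.748,64.659) → (124.443,54.267) → (128.748,43.875) → (139.140,39.570) → (149.532,43.875) → (153.837,54.267) (closed)

[3] `<path>` quadratic bezier, #000000→engrave S186 F2463: (26.373,82.473) → (44.848,82.300) → (59.249,88.312) → (69.577,100.510) → (75.831,118.892)

; LightBurn 1.6.03
; GRBL device profile, absolute coords
G21
G90
G0 X180.017 Y92.731
M3 S423
G01 X93.313 Y11.370 F1827
G01 X187.768 Y46.017
G01 X104.714 Y128.910
G01 X162.598 Y102.586
G01 X29.922 Y87.106
M5
G0 X153.837 Y54.267
M3 S682
G01 X149.532 Y64.659 F877
G01 X139.140 Y68.964
G01 X128.748 Y64.659
G01 X124.443 Y54.267
G01 X128.748 Y43.875
G01 X139.140 Y39.570
G01 X149.532 Y43.875
G01 X153.837 Y54.267
M5
G0 X26.373 Y82.473
M3 S186
G01 X44.848 Y82.300 F2463
G01 X59.249 Y88.312
G01 X69.577 Y100.510
G01 X75.831 Y118.892
M5
G0 X0.000 Y0.000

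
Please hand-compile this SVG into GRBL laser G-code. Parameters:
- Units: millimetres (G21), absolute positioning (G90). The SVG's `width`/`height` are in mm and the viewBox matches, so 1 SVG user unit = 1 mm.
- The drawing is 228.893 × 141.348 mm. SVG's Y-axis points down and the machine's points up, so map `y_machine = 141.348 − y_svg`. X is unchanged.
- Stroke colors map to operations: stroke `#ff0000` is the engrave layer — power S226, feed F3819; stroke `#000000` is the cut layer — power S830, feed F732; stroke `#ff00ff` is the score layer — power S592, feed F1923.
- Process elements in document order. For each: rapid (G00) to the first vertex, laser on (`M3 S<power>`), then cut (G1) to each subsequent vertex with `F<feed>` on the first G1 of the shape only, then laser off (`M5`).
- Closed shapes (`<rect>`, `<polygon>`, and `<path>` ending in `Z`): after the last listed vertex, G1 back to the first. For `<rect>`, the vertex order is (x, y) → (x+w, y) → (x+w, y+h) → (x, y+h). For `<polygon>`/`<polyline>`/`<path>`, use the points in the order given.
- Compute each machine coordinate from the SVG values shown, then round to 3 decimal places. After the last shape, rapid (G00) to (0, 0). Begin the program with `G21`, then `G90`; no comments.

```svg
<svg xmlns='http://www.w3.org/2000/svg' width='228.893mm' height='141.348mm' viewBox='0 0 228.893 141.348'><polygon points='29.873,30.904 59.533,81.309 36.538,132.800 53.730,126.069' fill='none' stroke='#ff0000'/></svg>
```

1 u = 1 mm; y_m = 141.348 − y.

[1] `<polygon>` closed polygon, #ff0000→engrave S226 F3819: (29.873,110.444) → (59.533,60.039) → (36.538,8.548) → (53.730,15.279) → (29.873,110.444) (closed)

G21
G90
G00 X29.873 Y110.444
M3 S226
G1 X59.533 Y60.039 F3819
G1 X36.538 Y8.548
G1 X53.730 Y15.279
G1 X29.873 Y110.444
M5
G00 X0.000 Y0.000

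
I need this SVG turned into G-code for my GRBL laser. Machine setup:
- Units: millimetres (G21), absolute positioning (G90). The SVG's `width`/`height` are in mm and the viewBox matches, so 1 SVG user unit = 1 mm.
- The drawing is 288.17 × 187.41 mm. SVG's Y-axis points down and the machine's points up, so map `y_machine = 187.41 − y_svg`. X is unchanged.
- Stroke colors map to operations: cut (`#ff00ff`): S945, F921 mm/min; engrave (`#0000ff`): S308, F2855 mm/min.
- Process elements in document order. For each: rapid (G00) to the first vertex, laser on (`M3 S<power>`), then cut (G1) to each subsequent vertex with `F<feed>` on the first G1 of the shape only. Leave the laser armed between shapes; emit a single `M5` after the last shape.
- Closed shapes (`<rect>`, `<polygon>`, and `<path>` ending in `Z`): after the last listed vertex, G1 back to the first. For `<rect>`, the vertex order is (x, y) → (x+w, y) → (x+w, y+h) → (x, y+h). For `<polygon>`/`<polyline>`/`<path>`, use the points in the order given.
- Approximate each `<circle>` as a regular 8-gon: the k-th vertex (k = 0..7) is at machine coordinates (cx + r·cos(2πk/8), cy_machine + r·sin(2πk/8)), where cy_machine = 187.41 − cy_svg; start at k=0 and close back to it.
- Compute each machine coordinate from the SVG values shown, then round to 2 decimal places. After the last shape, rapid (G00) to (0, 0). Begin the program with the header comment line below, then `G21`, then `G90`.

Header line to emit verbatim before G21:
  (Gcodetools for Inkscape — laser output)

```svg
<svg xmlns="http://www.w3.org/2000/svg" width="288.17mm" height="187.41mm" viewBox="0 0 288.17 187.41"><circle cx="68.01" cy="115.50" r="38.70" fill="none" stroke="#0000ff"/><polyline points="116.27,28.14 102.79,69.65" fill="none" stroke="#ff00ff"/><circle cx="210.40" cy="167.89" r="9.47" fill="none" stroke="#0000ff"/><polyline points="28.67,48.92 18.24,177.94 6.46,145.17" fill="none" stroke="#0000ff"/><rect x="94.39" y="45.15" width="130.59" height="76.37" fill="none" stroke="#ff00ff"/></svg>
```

(Gcodetools for Inkscape — laser output)
G21
G90
G00 X106.71 Y71.91
M3 S308
G1 X95.38 Y99.28 F2855
G1 X68.01 Y110.61
G1 X40.64 Y99.28
G1 X29.31 Y71.91
G1 X40.64 Y44.54
G1 X68.01 Y33.21
G1 X95.38 Y44.54
G1 X106.71 Y71.91
G00 X116.27 Y159.27
M3 S945
G1 X102.79 Y117.76 F921
G00 X219.87 Y19.52
M3 S308
G1 X217.10 Y26.22 F2855
G1 X210.40 Y28.99
G1 X203.70 Y26.22
G1 X200.93 Y19.52
G1 X203.70 Y12.82
G1 X210.40 Y10.05
G1 X217.10 Y12.82
G1 X219.87 Y19.52
G00 X28.67 Y138.49
M3 S308
G1 X18.24 Y9.47 F2855
G1 X6.46 Y42.24
G00 X94.39 Y142.26
M3 S945
G1 X224.98 Y142.26 F921
G1 X224.98 Y65.89
G1 X94.39 Y65.89
G1 X94.39 Y142.26
M5
G00 X0.00 Y0.00

viewBox `0 0 288.17 187.41` with mm width/height → 1 unit = 1 mm. Flip: y_m = 187.41 − y_svg.

**Shape 1** — `<circle>` circle, stroke `#0000ff` → engrave (S308, F2855). Machine vertices: (106.71,71.91) → (95.38,99.28) → (68.01,110.61) → (40.64,99.28) → (29.31,71.91) → (40.64,44.54) → (68.01,33.21) → (95.38,44.54) → (106.71,71.91). Closed: final G1 returns to the first vertex.

**Shape 2** — `<polyline>` line segment, stroke `#ff00ff` → cut (S945, F921). Machine vertices: (116.27,159.27) → (102.79,117.76). Open path.

**Shape 3** — `<circle>` circle, stroke `#0000ff` → engrave (S308, F2855). Machine vertices: (219.87,19.52) → (217.10,26.22) → (210.40,28.99) → (203.70,26.22) → (200.93,19.52) → (203.70,12.82) → (210.40,10.05) → (217.10,12.82) → (219.87,19.52). Closed: final G1 returns to the first vertex.

**Shape 4** — `<polyline>` open polyline, stroke `#0000ff` → engrave (S308, F2855). Machine vertices: (28.67,138.49) → (18.24,9.47) → (6.46,42.24). Open path.

**Shape 5** — `<rect>` rectangle, stroke `#ff00ff` → cut (S945, F921). Machine vertices: (94.39,142.26) → (224.98,142.26) → (224.98,65.89) → (94.39,65.89) → (94.39,142.26). Closed: final G1 returns to the first vertex.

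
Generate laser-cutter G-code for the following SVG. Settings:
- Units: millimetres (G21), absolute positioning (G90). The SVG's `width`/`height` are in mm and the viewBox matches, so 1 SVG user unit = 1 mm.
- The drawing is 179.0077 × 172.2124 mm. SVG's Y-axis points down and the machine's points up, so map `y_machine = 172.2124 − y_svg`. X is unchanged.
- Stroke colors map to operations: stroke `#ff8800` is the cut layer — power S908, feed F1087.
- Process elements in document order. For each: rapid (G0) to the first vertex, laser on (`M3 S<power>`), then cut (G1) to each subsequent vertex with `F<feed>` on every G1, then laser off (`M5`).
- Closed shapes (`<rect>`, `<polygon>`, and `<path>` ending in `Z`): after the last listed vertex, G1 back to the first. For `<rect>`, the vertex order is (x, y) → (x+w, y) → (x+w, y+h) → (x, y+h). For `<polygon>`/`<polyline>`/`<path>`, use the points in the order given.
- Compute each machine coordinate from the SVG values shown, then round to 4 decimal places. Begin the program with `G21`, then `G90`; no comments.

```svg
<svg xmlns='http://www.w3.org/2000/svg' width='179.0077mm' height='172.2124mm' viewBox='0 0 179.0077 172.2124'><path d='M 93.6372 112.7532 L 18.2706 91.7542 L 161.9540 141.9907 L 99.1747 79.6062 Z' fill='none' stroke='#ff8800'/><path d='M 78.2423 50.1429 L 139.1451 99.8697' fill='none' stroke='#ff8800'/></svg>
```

G21
G90
G0 X93.6372 Y59.4592
M3 S908
G1 X18.2706 Y80.4582 F1087
G1 X161.9540 Y30.2217 F1087
G1 X99.1747 Y92.6062 F1087
G1 X93.6372 Y59.4592 F1087
M5
G0 X78.2423 Y122.0695
M3 S908
G1 X139.1451 Y72.3427 F1087
M5

Since the viewBox matches the mm dimensions, user units are millimetres directly. The only transform is the Y-flip y_m = 172.2124 − y_svg.

Shape 1 is a closed polygon drawn with `<path>`. Its stroke #ff8800 means cut at S908, F1087. After flipping Y the toolpath is (93.6372,59.4592) → (18.2706,80.4582) → (161.9540,30.2217) → (99.1747,92.6062) → (93.6372,59.4592), returning to the start.

Shape 2 is a line segment drawn with `<path>`. Its stroke #ff8800 means cut at S908, F1087. After flipping Y the toolpath is (78.2423,122.0695) → (139.1451,72.3427).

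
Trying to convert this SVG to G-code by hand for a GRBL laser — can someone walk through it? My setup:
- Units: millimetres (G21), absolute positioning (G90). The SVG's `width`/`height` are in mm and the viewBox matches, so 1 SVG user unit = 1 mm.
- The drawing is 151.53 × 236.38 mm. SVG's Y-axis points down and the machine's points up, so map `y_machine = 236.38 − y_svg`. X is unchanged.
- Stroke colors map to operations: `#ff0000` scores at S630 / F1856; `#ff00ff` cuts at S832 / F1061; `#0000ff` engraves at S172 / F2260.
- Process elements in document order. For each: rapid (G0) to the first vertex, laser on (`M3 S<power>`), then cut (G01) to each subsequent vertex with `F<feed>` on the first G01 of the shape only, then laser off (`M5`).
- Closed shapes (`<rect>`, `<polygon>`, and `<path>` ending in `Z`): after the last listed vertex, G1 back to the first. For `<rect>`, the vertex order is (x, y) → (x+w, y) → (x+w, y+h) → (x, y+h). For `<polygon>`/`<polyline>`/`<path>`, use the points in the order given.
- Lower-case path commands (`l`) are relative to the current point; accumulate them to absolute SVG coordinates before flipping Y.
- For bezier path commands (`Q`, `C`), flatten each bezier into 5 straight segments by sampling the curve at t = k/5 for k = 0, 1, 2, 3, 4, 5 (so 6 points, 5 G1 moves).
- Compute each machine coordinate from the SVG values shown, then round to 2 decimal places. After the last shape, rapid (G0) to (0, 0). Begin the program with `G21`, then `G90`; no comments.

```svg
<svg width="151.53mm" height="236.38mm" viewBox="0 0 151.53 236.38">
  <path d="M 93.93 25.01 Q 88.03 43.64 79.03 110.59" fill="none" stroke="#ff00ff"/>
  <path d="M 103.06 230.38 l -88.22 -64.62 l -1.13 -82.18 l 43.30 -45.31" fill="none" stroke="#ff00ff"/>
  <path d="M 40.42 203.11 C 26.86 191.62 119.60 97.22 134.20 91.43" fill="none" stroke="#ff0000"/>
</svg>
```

Since the viewBox matches the mm dimensions, user units are millimetres directly. The only transform is the Y-flip y_m = 236.38 − y_svg.

Shape 1 is a quadratic bezier drawn with `<path>`. Its stroke #ff00ff means cut at S832, F1061. After flipping Y the toolpath is (93.93,211.37) → (91.45,201.99) → (88.71,188.73) → (85.73,171.62) → (82.51,150.64) → (79.03,125.79).

Shape 2 is a open polyline drawn with `<path>`. Its stroke #ff00ff means cut at S832, F1061. After flipping Y the toolpath is (103.06,6.00) → (14.84,70.62) → (13.71,152.80) → (57.01,198.11).

Shape 3 is a cubic bezier drawn with `<path>`. Its stroke #ff0000 means score at S630, F1856. After flipping Y the toolpath is (40.42,33.27) → (43.56,48.74) → (63.37,75.88) → (90.98,106.45) → (117.54,132.21) → (134.20,144.95).

G21
G90
G0 X93.93 Y211.37
M3 S832
G01 X91.45 Y201.99 F1061
G01 X88.71 Y188.73
G01 X85.73 Y171.62
G01 X82.51 Y150.64
G01 X79.03 Y125.79
M5
G0 X103.06 Y6.00
M3 S832
G01 X14.84 Y70.62 F1061
G01 X13.71 Y152.80
G01 X57.01 Y198.11
M5
G0 X40.42 Y33.27
M3 S630
G01 X43.56 Y48.74 F1856
G01 X63.37 Y75.88
G01 X90.98 Y106.45
G01 X117.54 Y132.21
G01 X134.20 Y144.95
M5
G0 X0.00 Y0.00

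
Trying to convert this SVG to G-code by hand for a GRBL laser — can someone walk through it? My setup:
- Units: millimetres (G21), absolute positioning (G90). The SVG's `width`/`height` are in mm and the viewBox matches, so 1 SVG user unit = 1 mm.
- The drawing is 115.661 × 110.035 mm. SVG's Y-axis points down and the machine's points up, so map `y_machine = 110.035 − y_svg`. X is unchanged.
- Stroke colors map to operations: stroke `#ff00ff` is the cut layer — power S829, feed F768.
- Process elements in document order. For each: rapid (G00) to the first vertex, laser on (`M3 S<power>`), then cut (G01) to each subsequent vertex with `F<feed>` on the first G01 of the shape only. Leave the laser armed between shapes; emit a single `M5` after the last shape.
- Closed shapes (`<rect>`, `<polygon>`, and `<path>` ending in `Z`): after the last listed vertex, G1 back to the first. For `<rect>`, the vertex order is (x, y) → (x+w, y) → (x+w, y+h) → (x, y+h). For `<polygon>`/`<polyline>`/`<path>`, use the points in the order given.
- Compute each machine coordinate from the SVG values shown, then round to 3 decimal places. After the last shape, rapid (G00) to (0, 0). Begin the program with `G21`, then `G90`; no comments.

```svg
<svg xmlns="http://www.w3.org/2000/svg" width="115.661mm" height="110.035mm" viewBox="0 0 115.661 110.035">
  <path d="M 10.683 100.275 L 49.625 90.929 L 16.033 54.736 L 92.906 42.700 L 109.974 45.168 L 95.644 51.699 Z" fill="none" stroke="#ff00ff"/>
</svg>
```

G21
G90
G00 X10.683 Y9.760
M3 S829
G01 X49.625 Y19.106 F768
G01 X16.033 Y55.299
G01 X92.906 Y67.335
G01 X109.974 Y64.867
G01 X95.644 Y58.336
G01 X10.683 Y9.760
M5
G00 X0.000 Y0.000

viewBox `0 0 115.661 110.035` with mm width/height → 1 unit = 1 mm. Flip: y_m = 110.035 − y_svg.

**Shape 1** — `<path>` closed polygon, stroke `#ff00ff` → cut (S829, F768). Machine vertices: (10.683,9.760) → (49.625,19.106) → (16.033,55.299) → (92.906,67.335) → (109.974,64.867) → (95.644,58.336) → (10.683,9.760). Closed: final G1 returns to the first vertex.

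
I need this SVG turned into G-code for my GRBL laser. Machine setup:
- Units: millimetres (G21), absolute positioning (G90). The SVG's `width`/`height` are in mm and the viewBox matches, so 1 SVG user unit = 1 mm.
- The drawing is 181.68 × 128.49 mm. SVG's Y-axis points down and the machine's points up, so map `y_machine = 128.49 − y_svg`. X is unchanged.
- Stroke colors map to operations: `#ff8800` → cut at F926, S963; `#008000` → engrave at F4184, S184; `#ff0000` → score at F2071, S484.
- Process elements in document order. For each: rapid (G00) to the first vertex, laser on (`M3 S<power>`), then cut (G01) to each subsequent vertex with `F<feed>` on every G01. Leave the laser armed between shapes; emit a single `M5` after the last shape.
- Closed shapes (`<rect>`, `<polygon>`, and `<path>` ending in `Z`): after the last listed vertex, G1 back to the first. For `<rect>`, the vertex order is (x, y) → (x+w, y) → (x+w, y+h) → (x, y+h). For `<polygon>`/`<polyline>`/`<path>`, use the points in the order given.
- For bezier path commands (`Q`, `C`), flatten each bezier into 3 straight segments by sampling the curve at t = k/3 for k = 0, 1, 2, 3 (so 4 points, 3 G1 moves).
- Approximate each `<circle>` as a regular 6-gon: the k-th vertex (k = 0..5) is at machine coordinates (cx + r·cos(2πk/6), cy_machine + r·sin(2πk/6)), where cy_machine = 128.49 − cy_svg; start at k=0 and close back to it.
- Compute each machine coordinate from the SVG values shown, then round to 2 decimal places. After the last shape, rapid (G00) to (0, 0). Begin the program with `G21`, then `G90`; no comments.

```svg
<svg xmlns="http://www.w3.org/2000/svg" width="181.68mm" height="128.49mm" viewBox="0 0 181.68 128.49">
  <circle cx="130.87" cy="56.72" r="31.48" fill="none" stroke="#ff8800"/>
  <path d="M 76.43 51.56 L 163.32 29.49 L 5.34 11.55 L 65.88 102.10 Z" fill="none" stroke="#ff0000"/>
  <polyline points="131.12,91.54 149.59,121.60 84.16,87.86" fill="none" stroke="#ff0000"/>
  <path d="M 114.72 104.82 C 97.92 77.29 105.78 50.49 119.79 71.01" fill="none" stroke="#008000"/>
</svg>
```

viewBox `0 0 181.68 128.49` with mm width/height → 1 unit = 1 mm. Flip: y_m = 128.49 − y_svg.

**Shape 1** — `<circle>` circle, stroke `#ff8800` → cut (S963, F926). Machine vertices: (162.35,71.77) → (146.61,99.03) → (115.13,99.03) → (99.39,71.77) → (115.13,44.51) → (146.61,44.51) → (162.35,71.77). Closed: final G1 returns to the first vertex.

**Shape 2** — `<path>` closed polygon, stroke `#ff0000` → score (S484, F2071). Machine vertices: (76.43,76.93) → (163.32,99.00) → (5.34,116.94) → (65.88,26.39) → (76.43,76.93). Closed: final G1 returns to the first vertex.

**Shape 3** — `<polyline>` open polyline, stroke `#ff0000` → score (S484, F2071). Machine vertices: (131.12,36.95) → (149.59,6.89) → (84.16,40.63). Open path.

**Shape 4** — `<path>` cubic bezier, stroke `#008000` → engrave (S184, F4184). Control points (SVG): P0=(114.72,104.82), P1=(97.92,77.29), P2=(105.78,50.49), P3=(119.79,71.01); sampled at t=k/3. Machine vertices: (114.72,23.67) → (105.45,49.23) → (108.52,63.95) → (119.79,57.48). Open path.

G21
G90
G00 X162.35 Y71.77
M3 S963
G01 X146.61 Y99.03 F926
G01 X115.13 Y99.03 F926
G01 X99.39 Y71.77 F926
G01 X115.13 Y44.51 F926
G01 X146.61 Y44.51 F926
G01 X162.35 Y71.77 F926
G00 X76.43 Y76.93
M3 S484
G01 X163.32 Y99.00 F2071
G01 X5.34 Y116.94 F2071
G01 X65.88 Y26.39 F2071
G01 X76.43 Y76.93 F2071
G00 X131.12 Y36.95
M3 S484
G01 X149.59 Y6.89 F2071
G01 X84.16 Y40.63 F2071
G00 X114.72 Y23.67
M3 S184
G01 X105.45 Y49.23 F4184
G01 X108.52 Y63.95 F4184
G01 X119.79 Y57.48 F4184
M5
G00 X0.00 Y0.00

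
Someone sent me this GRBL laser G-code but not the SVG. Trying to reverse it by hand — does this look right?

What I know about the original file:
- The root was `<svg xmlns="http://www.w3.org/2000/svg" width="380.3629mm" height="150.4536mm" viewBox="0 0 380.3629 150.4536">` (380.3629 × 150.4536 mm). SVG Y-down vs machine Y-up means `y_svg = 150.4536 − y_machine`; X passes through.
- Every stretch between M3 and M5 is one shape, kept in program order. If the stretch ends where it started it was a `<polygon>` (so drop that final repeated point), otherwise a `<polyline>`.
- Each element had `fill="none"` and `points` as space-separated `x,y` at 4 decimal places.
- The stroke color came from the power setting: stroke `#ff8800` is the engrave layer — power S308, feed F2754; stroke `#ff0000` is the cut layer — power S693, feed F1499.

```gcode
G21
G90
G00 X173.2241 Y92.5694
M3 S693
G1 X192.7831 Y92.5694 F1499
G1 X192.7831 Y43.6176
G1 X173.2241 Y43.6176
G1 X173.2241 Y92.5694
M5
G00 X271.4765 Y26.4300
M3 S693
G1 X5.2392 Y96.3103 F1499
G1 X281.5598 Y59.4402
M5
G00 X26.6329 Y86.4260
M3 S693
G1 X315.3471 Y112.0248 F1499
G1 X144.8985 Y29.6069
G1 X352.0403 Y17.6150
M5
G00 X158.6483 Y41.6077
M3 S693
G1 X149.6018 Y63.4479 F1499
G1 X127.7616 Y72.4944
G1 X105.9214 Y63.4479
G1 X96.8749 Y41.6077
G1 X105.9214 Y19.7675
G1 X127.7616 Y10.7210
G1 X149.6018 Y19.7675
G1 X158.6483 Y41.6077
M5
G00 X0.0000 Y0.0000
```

Machine Y-up, SVG Y-down with viewBox height 150.4536, so y_svg = 150.4536 − y_machine; X carries over. Every run uses S693, so all elements get stroke `#ff0000` (cut).

Run 1: The run returns to its start, so emit a `<polygon>` with points (Y-flipped): 173.2241,57.8842 192.7831,57.8842 192.7831,106.8360 173.2241,106.8360.

Run 2: The run is open, so emit a `<polyline>` with points (Y-flipped): 271.4765,124.0236 5.2392,54.1433 281.5598,91.0134.

Run 3: The run is open, so emit a `<polyline>` with points (Y-flipped): 26.6329,64.0276 315.3471,38.4288 144.8985,120.8467 352.0403,132.8386.

Run 4: The run returns to its start, so emit a `<polygon>` with points (Y-flipped): 158.6483,108.8459 149.6018,87.0057 127.7616,77.9592 105.9214,87.0057 96.8749,108.8459 105.9214,130.6861 127.7616,139.7326 149.6018,130.6861.

<svg xmlns="http://www.w3.org/2000/svg" width="380.3629mm" height="150.4536mm" viewBox="0 0 380.3629 150.4536">
  <polygon points="173.2241,57.8842 192.7831,57.8842 192.7831,106.8360 173.2241,106.8360" fill="none" stroke="#ff0000"/>
  <polyline points="271.4765,124.0236 5.2392,54.1433 281.5598,91.0134" fill="none" stroke="#ff0000"/>
  <polyline points="26.6329,64.0276 315.3471,38.4288 144.8985,120.8467 352.0403,132.8386" fill="none" stroke="#ff0000"/>
  <polygon points="158.6483,108.8459 149.6018,87.0057 127.7616,77.9592 105.9214,87.0057 96.8749,108.8459 105.9214,130.6861 127.7616,139.7326 149.6018,130.6861" fill="none" stroke="#ff0000"/>
</svg>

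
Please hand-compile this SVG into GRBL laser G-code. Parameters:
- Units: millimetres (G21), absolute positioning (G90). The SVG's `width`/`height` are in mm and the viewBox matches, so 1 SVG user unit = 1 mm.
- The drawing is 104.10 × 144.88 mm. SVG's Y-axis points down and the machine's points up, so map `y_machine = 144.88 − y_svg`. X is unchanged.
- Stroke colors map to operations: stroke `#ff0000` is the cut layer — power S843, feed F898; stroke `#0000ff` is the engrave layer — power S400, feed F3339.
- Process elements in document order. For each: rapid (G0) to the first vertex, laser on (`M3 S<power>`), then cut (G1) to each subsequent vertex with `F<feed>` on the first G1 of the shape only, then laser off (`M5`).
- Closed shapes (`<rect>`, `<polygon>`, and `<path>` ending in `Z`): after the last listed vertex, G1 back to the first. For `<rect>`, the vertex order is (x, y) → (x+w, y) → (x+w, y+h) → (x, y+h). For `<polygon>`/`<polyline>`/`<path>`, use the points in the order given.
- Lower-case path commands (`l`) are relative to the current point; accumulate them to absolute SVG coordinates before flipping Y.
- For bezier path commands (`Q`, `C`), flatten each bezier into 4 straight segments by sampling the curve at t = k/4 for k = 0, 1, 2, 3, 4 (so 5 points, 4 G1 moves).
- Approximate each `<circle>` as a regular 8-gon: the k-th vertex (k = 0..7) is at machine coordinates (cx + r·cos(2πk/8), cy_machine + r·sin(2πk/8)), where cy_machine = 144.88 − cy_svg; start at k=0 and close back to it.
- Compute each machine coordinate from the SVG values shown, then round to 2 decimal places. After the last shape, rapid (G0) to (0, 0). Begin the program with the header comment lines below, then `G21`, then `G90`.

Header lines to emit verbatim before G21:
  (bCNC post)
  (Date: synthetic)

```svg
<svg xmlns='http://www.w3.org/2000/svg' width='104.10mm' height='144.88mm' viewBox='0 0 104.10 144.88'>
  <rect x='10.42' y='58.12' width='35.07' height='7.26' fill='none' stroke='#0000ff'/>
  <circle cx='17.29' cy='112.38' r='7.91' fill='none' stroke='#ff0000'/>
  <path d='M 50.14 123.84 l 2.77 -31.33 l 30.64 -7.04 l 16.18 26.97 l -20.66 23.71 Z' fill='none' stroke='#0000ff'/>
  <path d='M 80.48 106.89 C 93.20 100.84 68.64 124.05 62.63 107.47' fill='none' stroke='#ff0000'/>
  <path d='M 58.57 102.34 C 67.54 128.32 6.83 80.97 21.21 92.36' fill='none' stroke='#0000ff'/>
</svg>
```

(bCNC post)
(Date: synthetic)
G21
G90
G0 X10.42 Y86.76
M3 S400
G1 X45.49 Y86.76 F3339
G1 X45.49 Y79.50
G1 X10.42 Y79.50
G1 X10.42 Y86.76
M5
G0 X25.20 Y32.50
M3 S843
G1 X22.88 Y38.09 F898
G1 X17.29 Y40.41
G1 X11.70 Y38.09
G1 X9.38 Y32.50
G1 X11.70 Y26.91
G1 X17.29 Y24.59
G1 X22.88 Y26.91
G1 X25.20 Y32.50
M5
G0 X50.14 Y21.04
M3 S400
G1 X52.91 Y52.37 F3339
G1 X83.55 Y59.41
G1 X99.73 Y32.44
G1 X79.07 Y8.73
G1 X50.14 Y21.04
M5
G0 X80.48 Y37.99
M3 S843
G1 X83.90 Y38.12 F898
G1 X78.58 Y33.75
G1 X69.74 Y31.36
G1 X62.63 Y37.41
M5
G0 X58.57 Y42.54
M3 S400
G1 X54.49 Y34.74 F3339
G1 X37.86 Y42.06
G1 X22.24 Y52.11
G1 X21.21 Y52.52
M5
G0 X0.00 Y0.00

1 u = 1 mm; y_m = 144.88 − y.

[1] `<rect>` rectangle, #0000ff→engrave S400 F3339: (10.42,86.76) → (45.49,86.76) → (45.49,79.50) → (10.42,79.50) → (10.42,86.76) (closed)

[2] `<circle>` circle, #ff0000→cut S843 F898: (25.20,32.50) → (22.88,38.09) → (17.29,40.41) → (11.70,38.09) → (9.38,32.50) → (11.70,26.91) → (17.29,24.59) → (22.88,26.91) → (25.20,32.50) (closed)

[3] `<path>` regular polygon, #0000ff→engrave S400 F3339: (50.14,21.04) → (52.91,52.37) → (83.55,59.41) → (99.73,32.44) → (79.07,8.73) → (50.14,21.04) (closed)

[4] `<path>` cubic bezier, #ff0000→cut S843 F898: (80.48,37.99) → (83.90,38.12) → (78.58,33.75) → (69.74,31.36) → (62.63,37.41)

[5] `<path>` cubic bezier, #0000ff→engrave S400 F3339: (58.57,42.54) → (54.49,34.74) → (37.86,42.06) → (22.24,52.11) → (21.21,52.52)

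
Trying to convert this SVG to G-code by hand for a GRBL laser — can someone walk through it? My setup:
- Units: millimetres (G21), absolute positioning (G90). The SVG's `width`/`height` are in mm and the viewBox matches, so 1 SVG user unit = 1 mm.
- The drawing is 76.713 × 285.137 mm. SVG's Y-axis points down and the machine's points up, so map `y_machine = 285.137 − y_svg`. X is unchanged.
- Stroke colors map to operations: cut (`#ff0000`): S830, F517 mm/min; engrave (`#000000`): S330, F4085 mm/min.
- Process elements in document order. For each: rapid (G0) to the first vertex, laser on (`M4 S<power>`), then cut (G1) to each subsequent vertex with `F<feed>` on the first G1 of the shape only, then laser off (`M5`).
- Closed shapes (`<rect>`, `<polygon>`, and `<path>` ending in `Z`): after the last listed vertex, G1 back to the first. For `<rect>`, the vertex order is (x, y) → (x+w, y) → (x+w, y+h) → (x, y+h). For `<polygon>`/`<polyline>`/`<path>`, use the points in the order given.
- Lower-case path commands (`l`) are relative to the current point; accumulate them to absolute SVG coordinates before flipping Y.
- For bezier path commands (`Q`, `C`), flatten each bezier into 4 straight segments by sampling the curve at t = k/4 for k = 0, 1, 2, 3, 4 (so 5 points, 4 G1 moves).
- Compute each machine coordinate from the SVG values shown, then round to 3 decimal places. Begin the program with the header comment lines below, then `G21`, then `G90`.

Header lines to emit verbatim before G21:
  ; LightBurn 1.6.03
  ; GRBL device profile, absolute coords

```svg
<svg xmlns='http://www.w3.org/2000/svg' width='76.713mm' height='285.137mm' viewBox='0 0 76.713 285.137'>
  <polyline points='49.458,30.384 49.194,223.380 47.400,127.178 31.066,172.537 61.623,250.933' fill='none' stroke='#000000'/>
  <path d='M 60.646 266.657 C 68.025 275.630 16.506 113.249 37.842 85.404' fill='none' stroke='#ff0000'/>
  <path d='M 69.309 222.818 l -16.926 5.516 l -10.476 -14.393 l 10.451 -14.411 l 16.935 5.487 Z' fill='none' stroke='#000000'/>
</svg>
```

viewBox `0 0 76.713 285.137` with mm width/height → 1 unit = 1 mm. Flip: y_m = 285.137 − y_svg.

**Shape 1** — `<polyline>` open polyline, stroke `#000000` → engrave (S330, F4085). Machine vertices: (49.458,254.753) → (49.194,61.757) → (47.400,157.959) → (31.066,112.600) → (61.623,34.204). Open path.

**Shape 2** — `<path>` cubic bezier, stroke `#ff0000` → cut (S830, F517). Control points (SVG): P0=(60.646,266.657), P1=(68.025,275.630), P2=(16.506,113.249), P3=(37.842,85.404); sampled at t=k/4. Machine vertices: (60.646,18.480) → (57.196,39.100) → (44.010,95.300) → (33.442,158.403) → (37.842,199.733). Open path.

**Shape 3** — `<path>` regular polygon, stroke `#000000` → engrave (S330, F4085). Machine vertices: (69.309,62.319) → (52.383,56.803) → (41.907,71.196) → (52.358,85.607) → (69.293,80.120) → (69.309,62.319). Closed: final G1 returns to the first vertex.

; LightBurn 1.6.03
; GRBL device profile, absolute coords
G21
G90
G0 X49.458 Y254.753
M4 S330
G1 X49.194 Y61.757 F4085
G1 X47.400 Y157.959
G1 X31.066 Y112.600
G1 X61.623 Y34.204
M5
G0 X60.646 Y18.480
M4 S830
G1 X57.196 Y39.100 F517
G1 X44.010 Y95.300
G1 X33.442 Y158.403
G1 X37.842 Y199.733
M5
G0 X69.309 Y62.319
M4 S330
G1 X52.383 Y56.803 F4085
G1 X41.907 Y71.196
G1 X52.358 Y85.607
G1 X69.293 Y80.120
G1 X69.309 Y62.319
M5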